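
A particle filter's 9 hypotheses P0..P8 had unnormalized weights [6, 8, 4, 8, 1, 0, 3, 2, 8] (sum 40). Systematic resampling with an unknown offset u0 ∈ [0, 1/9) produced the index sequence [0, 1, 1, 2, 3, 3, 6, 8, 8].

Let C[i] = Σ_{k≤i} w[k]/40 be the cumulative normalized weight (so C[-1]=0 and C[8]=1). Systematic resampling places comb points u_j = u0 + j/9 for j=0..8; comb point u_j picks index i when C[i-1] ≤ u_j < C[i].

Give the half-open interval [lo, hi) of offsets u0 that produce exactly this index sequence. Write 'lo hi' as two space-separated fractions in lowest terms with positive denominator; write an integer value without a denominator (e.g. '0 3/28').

C = [3/20, 7/20, 9/20, 13/20, 27/40, 27/40, 3/4, 4/5, 1]
j=0 picked index 0: u0 ∈ [0, 3/20)
j=1 picked index 1: u0 ∈ [7/180, 43/180)
j=2 picked index 1: u0 ∈ [-13/180, 23/180)
j=3 picked index 2: u0 ∈ [1/60, 7/60)
j=4 picked index 3: u0 ∈ [1/180, 37/180)
j=5 picked index 3: u0 ∈ [-19/180, 17/180)
j=6 picked index 6: u0 ∈ [1/120, 1/12)
j=7 picked index 8: u0 ∈ [1/45, 2/9)
j=8 picked index 8: u0 ∈ [-4/45, 1/9)
intersection: [7/180, 1/12)

7/180 1/12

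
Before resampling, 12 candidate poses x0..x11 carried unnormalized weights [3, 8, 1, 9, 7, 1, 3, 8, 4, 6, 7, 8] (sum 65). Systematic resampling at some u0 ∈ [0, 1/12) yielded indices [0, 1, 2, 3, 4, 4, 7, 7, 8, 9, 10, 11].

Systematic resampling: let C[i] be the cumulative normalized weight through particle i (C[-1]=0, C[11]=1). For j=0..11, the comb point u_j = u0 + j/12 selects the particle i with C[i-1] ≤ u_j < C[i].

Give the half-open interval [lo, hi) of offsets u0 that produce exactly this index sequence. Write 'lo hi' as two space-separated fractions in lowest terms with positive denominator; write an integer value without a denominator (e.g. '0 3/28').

1/390 2/195

C = [3/65, 11/65, 12/65, 21/65, 28/65, 29/65, 32/65, 8/13, 44/65, 10/13, 57/65, 1]
j=0 picked index 0: u0 ∈ [0, 3/65)
j=1 picked index 1: u0 ∈ [-29/780, 67/780)
j=2 picked index 2: u0 ∈ [1/390, 7/390)
j=3 picked index 3: u0 ∈ [-17/260, 19/260)
j=4 picked index 4: u0 ∈ [-2/195, 19/195)
j=5 picked index 4: u0 ∈ [-73/780, 11/780)
j=6 picked index 7: u0 ∈ [-1/130, 3/26)
j=7 picked index 7: u0 ∈ [-71/780, 5/156)
j=8 picked index 8: u0 ∈ [-2/39, 2/195)
j=9 picked index 9: u0 ∈ [-19/260, 1/52)
j=10 picked index 10: u0 ∈ [-5/78, 17/390)
j=11 picked index 11: u0 ∈ [-31/780, 1/12)
intersection: [1/390, 2/195)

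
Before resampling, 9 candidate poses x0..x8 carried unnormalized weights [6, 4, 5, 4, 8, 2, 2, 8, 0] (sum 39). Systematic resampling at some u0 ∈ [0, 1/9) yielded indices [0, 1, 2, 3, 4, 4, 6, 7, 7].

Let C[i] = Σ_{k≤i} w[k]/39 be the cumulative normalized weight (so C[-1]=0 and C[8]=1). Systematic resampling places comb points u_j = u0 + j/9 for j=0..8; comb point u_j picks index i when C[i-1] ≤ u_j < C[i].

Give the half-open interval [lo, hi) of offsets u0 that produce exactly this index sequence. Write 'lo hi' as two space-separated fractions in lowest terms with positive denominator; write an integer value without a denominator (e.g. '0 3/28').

C = [2/13, 10/39, 5/13, 19/39, 9/13, 29/39, 31/39, 1, 1]
j=0 picked index 0: u0 ∈ [0, 2/13)
j=1 picked index 1: u0 ∈ [5/117, 17/117)
j=2 picked index 2: u0 ∈ [4/117, 19/117)
j=3 picked index 3: u0 ∈ [2/39, 2/13)
j=4 picked index 4: u0 ∈ [5/117, 29/117)
j=5 picked index 4: u0 ∈ [-8/117, 16/117)
j=6 picked index 6: u0 ∈ [1/13, 5/39)
j=7 picked index 7: u0 ∈ [2/117, 2/9)
j=8 picked index 7: u0 ∈ [-11/117, 1/9)
intersection: [1/13, 1/9)

1/13 1/9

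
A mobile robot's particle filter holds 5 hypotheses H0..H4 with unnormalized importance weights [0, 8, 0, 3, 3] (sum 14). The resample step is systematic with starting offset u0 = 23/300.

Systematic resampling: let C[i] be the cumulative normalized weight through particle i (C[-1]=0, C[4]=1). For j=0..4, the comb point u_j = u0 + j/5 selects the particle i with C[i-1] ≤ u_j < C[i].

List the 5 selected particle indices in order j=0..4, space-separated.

C = [0, 4/7, 4/7, 11/14, 1]
j=0: u_0=23/300 ∈ [0, 4/7) → index 1
j=1: u_1=83/300 ∈ [0, 4/7) → index 1
j=2: u_2=143/300 ∈ [0, 4/7) → index 1
j=3: u_3=203/300 ∈ [4/7, 11/14) → index 3
j=4: u_4=263/300 ∈ [11/14, 1) → index 4

1 1 1 3 4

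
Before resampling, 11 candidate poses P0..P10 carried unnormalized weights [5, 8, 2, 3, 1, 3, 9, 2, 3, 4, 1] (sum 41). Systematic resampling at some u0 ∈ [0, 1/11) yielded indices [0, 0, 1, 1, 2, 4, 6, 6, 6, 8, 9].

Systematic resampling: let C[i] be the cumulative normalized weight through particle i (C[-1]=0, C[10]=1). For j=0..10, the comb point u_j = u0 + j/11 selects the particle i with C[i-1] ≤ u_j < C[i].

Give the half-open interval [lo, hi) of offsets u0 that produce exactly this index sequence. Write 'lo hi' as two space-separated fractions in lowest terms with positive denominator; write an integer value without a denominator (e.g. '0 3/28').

0 1/451

C = [5/41, 13/41, 15/41, 18/41, 19/41, 22/41, 31/41, 33/41, 36/41, 40/41, 1]
j=0 picked index 0: u0 ∈ [0, 5/41)
j=1 picked index 0: u0 ∈ [-1/11, 14/451)
j=2 picked index 1: u0 ∈ [-27/451, 61/451)
j=3 picked index 1: u0 ∈ [-68/451, 20/451)
j=4 picked index 2: u0 ∈ [-21/451, 1/451)
j=5 picked index 4: u0 ∈ [-7/451, 4/451)
j=6 picked index 6: u0 ∈ [-4/451, 95/451)
j=7 picked index 6: u0 ∈ [-45/451, 54/451)
j=8 picked index 6: u0 ∈ [-86/451, 13/451)
j=9 picked index 8: u0 ∈ [-6/451, 27/451)
j=10 picked index 9: u0 ∈ [-14/451, 30/451)
intersection: [0, 1/451)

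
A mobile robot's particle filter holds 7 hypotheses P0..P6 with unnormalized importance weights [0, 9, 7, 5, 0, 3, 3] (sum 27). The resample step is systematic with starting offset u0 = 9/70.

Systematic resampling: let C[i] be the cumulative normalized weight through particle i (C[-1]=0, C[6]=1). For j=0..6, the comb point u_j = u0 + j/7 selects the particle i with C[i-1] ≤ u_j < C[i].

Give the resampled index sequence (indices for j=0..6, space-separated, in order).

C = [0, 1/3, 16/27, 7/9, 7/9, 8/9, 1]
j=0: u_0=9/70 ∈ [0, 1/3) → index 1
j=1: u_1=19/70 ∈ [0, 1/3) → index 1
j=2: u_2=29/70 ∈ [1/3, 16/27) → index 2
j=3: u_3=39/70 ∈ [1/3, 16/27) → index 2
j=4: u_4=7/10 ∈ [16/27, 7/9) → index 3
j=5: u_5=59/70 ∈ [7/9, 8/9) → index 5
j=6: u_6=69/70 ∈ [8/9, 1) → index 6

1 1 2 2 3 5 6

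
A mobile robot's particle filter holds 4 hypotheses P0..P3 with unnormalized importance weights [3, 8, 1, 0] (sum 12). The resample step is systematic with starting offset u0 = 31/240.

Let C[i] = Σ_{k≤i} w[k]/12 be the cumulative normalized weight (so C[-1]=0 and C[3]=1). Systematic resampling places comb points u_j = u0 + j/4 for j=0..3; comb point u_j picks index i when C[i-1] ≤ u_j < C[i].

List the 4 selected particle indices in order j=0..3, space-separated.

C = [1/4, 11/12, 1, 1]
j=0: u_0=31/240 ∈ [0, 1/4) → index 0
j=1: u_1=91/240 ∈ [1/4, 11/12) → index 1
j=2: u_2=151/240 ∈ [1/4, 11/12) → index 1
j=3: u_3=211/240 ∈ [1/4, 11/12) → index 1

0 1 1 1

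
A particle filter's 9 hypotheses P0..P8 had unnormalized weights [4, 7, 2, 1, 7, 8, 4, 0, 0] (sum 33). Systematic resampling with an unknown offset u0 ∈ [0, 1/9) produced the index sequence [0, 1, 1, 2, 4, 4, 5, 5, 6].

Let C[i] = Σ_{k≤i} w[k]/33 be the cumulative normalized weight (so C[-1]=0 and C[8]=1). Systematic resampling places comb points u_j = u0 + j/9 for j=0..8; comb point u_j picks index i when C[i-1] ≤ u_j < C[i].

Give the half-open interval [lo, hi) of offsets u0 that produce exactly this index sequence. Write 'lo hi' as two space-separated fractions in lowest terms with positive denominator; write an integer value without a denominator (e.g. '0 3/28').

C = [4/33, 1/3, 13/33, 14/33, 7/11, 29/33, 1, 1, 1]
j=0 picked index 0: u0 ∈ [0, 4/33)
j=1 picked index 1: u0 ∈ [1/99, 2/9)
j=2 picked index 1: u0 ∈ [-10/99, 1/9)
j=3 picked index 2: u0 ∈ [0, 2/33)
j=4 picked index 4: u0 ∈ [-2/99, 19/99)
j=5 picked index 4: u0 ∈ [-13/99, 8/99)
j=6 picked index 5: u0 ∈ [-1/33, 7/33)
j=7 picked index 5: u0 ∈ [-14/99, 10/99)
j=8 picked index 6: u0 ∈ [-1/99, 1/9)
intersection: [1/99, 2/33)

1/99 2/33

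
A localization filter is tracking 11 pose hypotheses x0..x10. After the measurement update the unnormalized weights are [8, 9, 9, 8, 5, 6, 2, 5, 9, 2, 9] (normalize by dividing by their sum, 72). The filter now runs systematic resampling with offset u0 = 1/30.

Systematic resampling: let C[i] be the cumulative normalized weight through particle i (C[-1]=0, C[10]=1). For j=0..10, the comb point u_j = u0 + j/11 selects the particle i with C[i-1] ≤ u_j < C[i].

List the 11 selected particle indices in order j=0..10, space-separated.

C = [1/9, 17/72, 13/36, 17/36, 13/24, 5/8, 47/72, 13/18, 61/72, 7/8, 1]
j=0: u_0=1/30 ∈ [0, 1/9) → index 0
j=1: u_1=41/330 ∈ [1/9, 17/72) → index 1
j=2: u_2=71/330 ∈ [1/9, 17/72) → index 1
j=3: u_3=101/330 ∈ [17/72, 13/36) → index 2
j=4: u_4=131/330 ∈ [13/36, 17/36) → index 3
j=5: u_5=161/330 ∈ [17/36, 13/24) → index 4
j=6: u_6=191/330 ∈ [13/24, 5/8) → index 5
j=7: u_7=221/330 ∈ [47/72, 13/18) → index 7
j=8: u_8=251/330 ∈ [13/18, 61/72) → index 8
j=9: u_9=281/330 ∈ [61/72, 7/8) → index 9
j=10: u_10=311/330 ∈ [7/8, 1) → index 10

0 1 1 2 3 4 5 7 8 9 10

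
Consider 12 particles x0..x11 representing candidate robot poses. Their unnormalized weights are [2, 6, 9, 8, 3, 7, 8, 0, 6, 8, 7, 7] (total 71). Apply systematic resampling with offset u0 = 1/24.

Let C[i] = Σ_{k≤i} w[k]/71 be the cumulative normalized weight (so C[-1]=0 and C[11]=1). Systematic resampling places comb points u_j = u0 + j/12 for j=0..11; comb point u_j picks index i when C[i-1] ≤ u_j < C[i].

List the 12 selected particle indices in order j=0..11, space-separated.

C = [2/71, 8/71, 17/71, 25/71, 28/71, 35/71, 43/71, 43/71, 49/71, 57/71, 64/71, 1]
j=0: u_0=1/24 ∈ [2/71, 8/71) → index 1
j=1: u_1=1/8 ∈ [8/71, 17/71) → index 2
j=2: u_2=5/24 ∈ [8/71, 17/71) → index 2
j=3: u_3=7/24 ∈ [17/71, 25/71) → index 3
j=4: u_4=3/8 ∈ [25/71, 28/71) → index 4
j=5: u_5=11/24 ∈ [28/71, 35/71) → index 5
j=6: u_6=13/24 ∈ [35/71, 43/71) → index 6
j=7: u_7=5/8 ∈ [43/71, 49/71) → index 8
j=8: u_8=17/24 ∈ [49/71, 57/71) → index 9
j=9: u_9=19/24 ∈ [49/71, 57/71) → index 9
j=10: u_10=7/8 ∈ [57/71, 64/71) → index 10
j=11: u_11=23/24 ∈ [64/71, 1) → index 11

1 2 2 3 4 5 6 8 9 9 10 11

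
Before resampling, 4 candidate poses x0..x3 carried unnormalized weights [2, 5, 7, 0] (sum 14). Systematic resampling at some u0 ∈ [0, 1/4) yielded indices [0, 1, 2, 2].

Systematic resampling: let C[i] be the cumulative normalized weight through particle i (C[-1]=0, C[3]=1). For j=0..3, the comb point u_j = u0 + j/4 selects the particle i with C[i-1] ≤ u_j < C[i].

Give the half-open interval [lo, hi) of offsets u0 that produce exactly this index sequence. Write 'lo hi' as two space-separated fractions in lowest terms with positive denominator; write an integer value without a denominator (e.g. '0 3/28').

C = [1/7, 1/2, 1, 1]
j=0 picked index 0: u0 ∈ [0, 1/7)
j=1 picked index 1: u0 ∈ [-3/28, 1/4)
j=2 picked index 2: u0 ∈ [0, 1/2)
j=3 picked index 2: u0 ∈ [-1/4, 1/4)
intersection: [0, 1/7)

0 1/7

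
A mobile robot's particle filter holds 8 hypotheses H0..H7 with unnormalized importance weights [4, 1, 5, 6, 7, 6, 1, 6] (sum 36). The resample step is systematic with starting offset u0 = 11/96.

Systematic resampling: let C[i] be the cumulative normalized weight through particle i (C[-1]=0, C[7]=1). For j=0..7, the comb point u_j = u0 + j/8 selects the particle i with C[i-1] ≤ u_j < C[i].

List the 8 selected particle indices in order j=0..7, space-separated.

1 2 3 4 4 5 7 7

C = [1/9, 5/36, 5/18, 4/9, 23/36, 29/36, 5/6, 1]
j=0: u_0=11/96 ∈ [1/9, 5/36) → index 1
j=1: u_1=23/96 ∈ [5/36, 5/18) → index 2
j=2: u_2=35/96 ∈ [5/18, 4/9) → index 3
j=3: u_3=47/96 ∈ [4/9, 23/36) → index 4
j=4: u_4=59/96 ∈ [4/9, 23/36) → index 4
j=5: u_5=71/96 ∈ [23/36, 29/36) → index 5
j=6: u_6=83/96 ∈ [5/6, 1) → index 7
j=7: u_7=95/96 ∈ [5/6, 1) → index 7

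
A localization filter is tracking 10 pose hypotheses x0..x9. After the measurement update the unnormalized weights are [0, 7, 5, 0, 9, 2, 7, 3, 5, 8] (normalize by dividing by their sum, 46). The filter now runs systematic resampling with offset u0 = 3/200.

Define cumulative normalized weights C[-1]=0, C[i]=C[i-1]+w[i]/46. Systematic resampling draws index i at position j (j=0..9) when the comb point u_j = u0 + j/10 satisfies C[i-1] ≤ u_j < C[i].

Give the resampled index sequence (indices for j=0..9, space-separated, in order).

C = [0, 7/46, 6/23, 6/23, 21/46, 1/2, 15/23, 33/46, 19/23, 1]
j=0: u_0=3/200 ∈ [0, 7/46) → index 1
j=1: u_1=23/200 ∈ [0, 7/46) → index 1
j=2: u_2=43/200 ∈ [7/46, 6/23) → index 2
j=3: u_3=63/200 ∈ [6/23, 21/46) → index 4
j=4: u_4=83/200 ∈ [6/23, 21/46) → index 4
j=5: u_5=103/200 ∈ [1/2, 15/23) → index 6
j=6: u_6=123/200 ∈ [1/2, 15/23) → index 6
j=7: u_7=143/200 ∈ [15/23, 33/46) → index 7
j=8: u_8=163/200 ∈ [33/46, 19/23) → index 8
j=9: u_9=183/200 ∈ [19/23, 1) → index 9

1 1 2 4 4 6 6 7 8 9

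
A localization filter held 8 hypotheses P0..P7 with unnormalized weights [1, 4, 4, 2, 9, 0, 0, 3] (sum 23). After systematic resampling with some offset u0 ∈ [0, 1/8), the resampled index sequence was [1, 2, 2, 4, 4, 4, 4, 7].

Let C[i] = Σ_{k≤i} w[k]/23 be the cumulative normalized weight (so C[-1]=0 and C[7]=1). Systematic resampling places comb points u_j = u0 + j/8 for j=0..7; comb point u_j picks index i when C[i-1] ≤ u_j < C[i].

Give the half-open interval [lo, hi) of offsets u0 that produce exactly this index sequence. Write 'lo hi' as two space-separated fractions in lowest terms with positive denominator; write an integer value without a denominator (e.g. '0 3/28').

C = [1/23, 5/23, 9/23, 11/23, 20/23, 20/23, 20/23, 1]
j=0 picked index 1: u0 ∈ [1/23, 5/23)
j=1 picked index 2: u0 ∈ [17/184, 49/184)
j=2 picked index 2: u0 ∈ [-3/92, 13/92)
j=3 picked index 4: u0 ∈ [19/184, 91/184)
j=4 picked index 4: u0 ∈ [-1/46, 17/46)
j=5 picked index 4: u0 ∈ [-27/184, 45/184)
j=6 picked index 4: u0 ∈ [-25/92, 11/92)
j=7 picked index 7: u0 ∈ [-1/184, 1/8)
intersection: [19/184, 11/92)

19/184 11/92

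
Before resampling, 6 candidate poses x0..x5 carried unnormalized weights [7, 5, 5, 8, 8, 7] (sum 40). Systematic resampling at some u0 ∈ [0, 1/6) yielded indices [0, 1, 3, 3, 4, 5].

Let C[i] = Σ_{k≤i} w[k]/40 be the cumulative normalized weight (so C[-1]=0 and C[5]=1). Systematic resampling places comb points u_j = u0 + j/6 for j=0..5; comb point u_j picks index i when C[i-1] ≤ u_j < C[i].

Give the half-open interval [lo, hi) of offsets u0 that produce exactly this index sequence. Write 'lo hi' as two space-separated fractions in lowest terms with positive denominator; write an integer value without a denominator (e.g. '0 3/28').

11/120 1/8

C = [7/40, 3/10, 17/40, 5/8, 33/40, 1]
j=0 picked index 0: u0 ∈ [0, 7/40)
j=1 picked index 1: u0 ∈ [1/120, 2/15)
j=2 picked index 3: u0 ∈ [11/120, 7/24)
j=3 picked index 3: u0 ∈ [-3/40, 1/8)
j=4 picked index 4: u0 ∈ [-1/24, 19/120)
j=5 picked index 5: u0 ∈ [-1/120, 1/6)
intersection: [11/120, 1/8)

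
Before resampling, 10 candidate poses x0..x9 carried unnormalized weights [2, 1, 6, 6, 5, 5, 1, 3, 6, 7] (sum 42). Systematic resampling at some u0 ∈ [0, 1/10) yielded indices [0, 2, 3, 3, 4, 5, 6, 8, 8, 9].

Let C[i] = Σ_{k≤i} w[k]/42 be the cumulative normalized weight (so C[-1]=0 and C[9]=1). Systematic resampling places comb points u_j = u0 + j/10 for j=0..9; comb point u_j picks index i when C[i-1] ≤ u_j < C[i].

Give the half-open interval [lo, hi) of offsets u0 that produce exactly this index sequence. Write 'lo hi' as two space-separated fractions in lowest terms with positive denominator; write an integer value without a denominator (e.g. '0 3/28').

C = [1/21, 1/14, 3/14, 5/14, 10/21, 25/42, 13/21, 29/42, 5/6, 1]
j=0 picked index 0: u0 ∈ [0, 1/21)
j=1 picked index 2: u0 ∈ [-1/35, 4/35)
j=2 picked index 3: u0 ∈ [1/70, 11/70)
j=3 picked index 3: u0 ∈ [-3/35, 2/35)
j=4 picked index 4: u0 ∈ [-3/70, 8/105)
j=5 picked index 5: u0 ∈ [-1/42, 2/21)
j=6 picked index 6: u0 ∈ [-1/210, 2/105)
j=7 picked index 8: u0 ∈ [-1/105, 2/15)
j=8 picked index 8: u0 ∈ [-23/210, 1/30)
j=9 picked index 9: u0 ∈ [-1/15, 1/10)
intersection: [1/70, 2/105)

1/70 2/105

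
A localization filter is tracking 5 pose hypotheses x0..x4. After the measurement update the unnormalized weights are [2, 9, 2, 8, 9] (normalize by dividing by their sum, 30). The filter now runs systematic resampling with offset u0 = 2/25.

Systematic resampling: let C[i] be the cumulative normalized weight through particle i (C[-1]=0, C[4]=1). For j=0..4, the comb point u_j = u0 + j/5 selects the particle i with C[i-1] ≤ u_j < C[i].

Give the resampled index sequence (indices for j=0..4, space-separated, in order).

C = [1/15, 11/30, 13/30, 7/10, 1]
j=0: u_0=2/25 ∈ [1/15, 11/30) → index 1
j=1: u_1=7/25 ∈ [1/15, 11/30) → index 1
j=2: u_2=12/25 ∈ [13/30, 7/10) → index 3
j=3: u_3=17/25 ∈ [13/30, 7/10) → index 3
j=4: u_4=22/25 ∈ [7/10, 1) → index 4

1 1 3 3 4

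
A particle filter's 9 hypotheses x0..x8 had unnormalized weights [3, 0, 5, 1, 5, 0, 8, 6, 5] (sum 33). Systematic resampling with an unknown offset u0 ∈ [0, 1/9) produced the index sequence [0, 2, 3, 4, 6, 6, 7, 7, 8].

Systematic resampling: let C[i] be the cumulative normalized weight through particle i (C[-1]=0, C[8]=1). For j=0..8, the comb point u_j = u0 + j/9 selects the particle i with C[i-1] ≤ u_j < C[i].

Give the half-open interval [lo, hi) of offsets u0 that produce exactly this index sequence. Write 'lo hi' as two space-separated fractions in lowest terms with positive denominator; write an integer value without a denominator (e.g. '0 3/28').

C = [1/11, 1/11, 8/33, 3/11, 14/33, 14/33, 2/3, 28/33, 1]
j=0 picked index 0: u0 ∈ [0, 1/11)
j=1 picked index 2: u0 ∈ [-2/99, 13/99)
j=2 picked index 3: u0 ∈ [2/99, 5/99)
j=3 picked index 4: u0 ∈ [-2/33, 1/11)
j=4 picked index 6: u0 ∈ [-2/99, 2/9)
j=5 picked index 6: u0 ∈ [-13/99, 1/9)
j=6 picked index 7: u0 ∈ [0, 2/11)
j=7 picked index 7: u0 ∈ [-1/9, 7/99)
j=8 picked index 8: u0 ∈ [-4/99, 1/9)
intersection: [2/99, 5/99)

2/99 5/99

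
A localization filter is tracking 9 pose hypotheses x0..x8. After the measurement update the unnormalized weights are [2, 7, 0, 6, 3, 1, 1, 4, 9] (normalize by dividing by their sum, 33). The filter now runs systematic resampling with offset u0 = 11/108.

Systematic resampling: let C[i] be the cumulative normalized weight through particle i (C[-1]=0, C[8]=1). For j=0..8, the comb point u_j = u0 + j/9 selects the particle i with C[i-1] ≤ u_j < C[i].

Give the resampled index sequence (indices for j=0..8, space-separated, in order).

1 1 3 3 5 7 8 8 8

C = [2/33, 3/11, 3/11, 5/11, 6/11, 19/33, 20/33, 8/11, 1]
j=0: u_0=11/108 ∈ [2/33, 3/11) → index 1
j=1: u_1=23/108 ∈ [2/33, 3/11) → index 1
j=2: u_2=35/108 ∈ [3/11, 5/11) → index 3
j=3: u_3=47/108 ∈ [3/11, 5/11) → index 3
j=4: u_4=59/108 ∈ [6/11, 19/33) → index 5
j=5: u_5=71/108 ∈ [20/33, 8/11) → index 7
j=6: u_6=83/108 ∈ [8/11, 1) → index 8
j=7: u_7=95/108 ∈ [8/11, 1) → index 8
j=8: u_8=107/108 ∈ [8/11, 1) → index 8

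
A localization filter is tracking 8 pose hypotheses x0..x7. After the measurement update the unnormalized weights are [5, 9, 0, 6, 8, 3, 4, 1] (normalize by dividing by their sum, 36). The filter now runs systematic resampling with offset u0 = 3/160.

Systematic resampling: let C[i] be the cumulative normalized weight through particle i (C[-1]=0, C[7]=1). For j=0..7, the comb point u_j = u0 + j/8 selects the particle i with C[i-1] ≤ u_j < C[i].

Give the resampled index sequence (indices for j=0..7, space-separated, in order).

0 1 1 3 3 4 4 6

C = [5/36, 7/18, 7/18, 5/9, 7/9, 31/36, 35/36, 1]
j=0: u_0=3/160 ∈ [0, 5/36) → index 0
j=1: u_1=23/160 ∈ [5/36, 7/18) → index 1
j=2: u_2=43/160 ∈ [5/36, 7/18) → index 1
j=3: u_3=63/160 ∈ [7/18, 5/9) → index 3
j=4: u_4=83/160 ∈ [7/18, 5/9) → index 3
j=5: u_5=103/160 ∈ [5/9, 7/9) → index 4
j=6: u_6=123/160 ∈ [5/9, 7/9) → index 4
j=7: u_7=143/160 ∈ [31/36, 35/36) → index 6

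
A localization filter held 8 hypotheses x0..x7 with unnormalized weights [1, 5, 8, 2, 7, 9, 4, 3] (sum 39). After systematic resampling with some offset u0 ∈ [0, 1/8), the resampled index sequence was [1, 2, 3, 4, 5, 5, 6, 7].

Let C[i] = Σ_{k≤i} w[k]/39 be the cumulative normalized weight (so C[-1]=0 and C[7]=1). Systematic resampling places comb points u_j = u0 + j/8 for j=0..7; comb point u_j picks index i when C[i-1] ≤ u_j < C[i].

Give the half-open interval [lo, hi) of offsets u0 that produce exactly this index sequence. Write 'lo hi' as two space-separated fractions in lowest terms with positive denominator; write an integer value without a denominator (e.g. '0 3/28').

17/156 1/8

C = [1/39, 2/13, 14/39, 16/39, 23/39, 32/39, 12/13, 1]
j=0 picked index 1: u0 ∈ [1/39, 2/13)
j=1 picked index 2: u0 ∈ [3/104, 73/312)
j=2 picked index 3: u0 ∈ [17/156, 25/156)
j=3 picked index 4: u0 ∈ [11/312, 67/312)
j=4 picked index 5: u0 ∈ [7/78, 25/78)
j=5 picked index 5: u0 ∈ [-11/312, 61/312)
j=6 picked index 6: u0 ∈ [11/156, 9/52)
j=7 picked index 7: u0 ∈ [5/104, 1/8)
intersection: [17/156, 1/8)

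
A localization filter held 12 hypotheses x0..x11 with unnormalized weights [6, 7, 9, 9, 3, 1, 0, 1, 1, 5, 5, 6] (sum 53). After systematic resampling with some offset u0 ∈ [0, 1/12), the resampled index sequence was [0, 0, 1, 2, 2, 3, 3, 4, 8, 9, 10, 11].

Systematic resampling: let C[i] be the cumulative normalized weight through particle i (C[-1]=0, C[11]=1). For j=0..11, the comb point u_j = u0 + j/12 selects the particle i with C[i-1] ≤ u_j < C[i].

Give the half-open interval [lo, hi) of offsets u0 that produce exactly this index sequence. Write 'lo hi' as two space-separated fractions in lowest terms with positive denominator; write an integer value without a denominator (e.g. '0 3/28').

2/159 19/636

C = [6/53, 13/53, 22/53, 31/53, 34/53, 35/53, 35/53, 36/53, 37/53, 42/53, 47/53, 1]
j=0 picked index 0: u0 ∈ [0, 6/53)
j=1 picked index 0: u0 ∈ [-1/12, 19/636)
j=2 picked index 1: u0 ∈ [-17/318, 25/318)
j=3 picked index 2: u0 ∈ [-1/212, 35/212)
j=4 picked index 2: u0 ∈ [-14/159, 13/159)
j=5 picked index 3: u0 ∈ [-1/636, 107/636)
j=6 picked index 3: u0 ∈ [-9/106, 9/106)
j=7 picked index 4: u0 ∈ [1/636, 37/636)
j=8 picked index 8: u0 ∈ [2/159, 5/159)
j=9 picked index 9: u0 ∈ [-11/212, 9/212)
j=10 picked index 10: u0 ∈ [-13/318, 17/318)
j=11 picked index 11: u0 ∈ [-19/636, 1/12)
intersection: [2/159, 19/636)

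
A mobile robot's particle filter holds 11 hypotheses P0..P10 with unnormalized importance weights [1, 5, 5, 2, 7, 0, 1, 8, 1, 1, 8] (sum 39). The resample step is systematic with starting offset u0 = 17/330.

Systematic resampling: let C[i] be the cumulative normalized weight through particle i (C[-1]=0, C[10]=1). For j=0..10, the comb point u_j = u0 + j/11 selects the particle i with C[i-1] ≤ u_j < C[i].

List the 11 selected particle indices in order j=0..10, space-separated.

1 1 2 3 4 4 7 7 9 10 10

C = [1/39, 2/13, 11/39, 1/3, 20/39, 20/39, 7/13, 29/39, 10/13, 31/39, 1]
j=0: u_0=17/330 ∈ [1/39, 2/13) → index 1
j=1: u_1=47/330 ∈ [1/39, 2/13) → index 1
j=2: u_2=7/30 ∈ [2/13, 11/39) → index 2
j=3: u_3=107/330 ∈ [11/39, 1/3) → index 3
j=4: u_4=137/330 ∈ [1/3, 20/39) → index 4
j=5: u_5=167/330 ∈ [1/3, 20/39) → index 4
j=6: u_6=197/330 ∈ [7/13, 29/39) → index 7
j=7: u_7=227/330 ∈ [7/13, 29/39) → index 7
j=8: u_8=257/330 ∈ [10/13, 31/39) → index 9
j=9: u_9=287/330 ∈ [31/39, 1) → index 10
j=10: u_10=317/330 ∈ [31/39, 1) → index 10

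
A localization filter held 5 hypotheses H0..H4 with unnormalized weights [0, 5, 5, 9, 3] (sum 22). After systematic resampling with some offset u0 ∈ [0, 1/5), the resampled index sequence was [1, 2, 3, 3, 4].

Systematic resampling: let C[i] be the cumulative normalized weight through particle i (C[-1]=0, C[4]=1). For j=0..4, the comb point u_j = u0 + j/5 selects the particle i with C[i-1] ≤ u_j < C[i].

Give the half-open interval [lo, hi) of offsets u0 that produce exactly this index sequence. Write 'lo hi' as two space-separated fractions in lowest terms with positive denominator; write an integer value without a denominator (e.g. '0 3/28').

7/110 1/5

C = [0, 5/22, 5/11, 19/22, 1]
j=0 picked index 1: u0 ∈ [0, 5/22)
j=1 picked index 2: u0 ∈ [3/110, 14/55)
j=2 picked index 3: u0 ∈ [3/55, 51/110)
j=3 picked index 3: u0 ∈ [-8/55, 29/110)
j=4 picked index 4: u0 ∈ [7/110, 1/5)
intersection: [7/110, 1/5)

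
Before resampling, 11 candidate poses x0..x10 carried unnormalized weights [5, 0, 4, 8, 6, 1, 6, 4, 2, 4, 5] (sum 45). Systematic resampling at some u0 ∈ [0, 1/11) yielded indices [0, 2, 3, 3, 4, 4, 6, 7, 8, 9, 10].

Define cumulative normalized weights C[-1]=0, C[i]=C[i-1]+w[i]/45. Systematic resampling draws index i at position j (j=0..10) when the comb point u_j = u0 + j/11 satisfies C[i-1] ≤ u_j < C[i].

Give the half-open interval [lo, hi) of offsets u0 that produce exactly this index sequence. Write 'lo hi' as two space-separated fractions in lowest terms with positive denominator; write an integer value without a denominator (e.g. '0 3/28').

C = [1/9, 1/9, 1/5, 17/45, 23/45, 8/15, 2/3, 34/45, 4/5, 8/9, 1]
j=0 picked index 0: u0 ∈ [0, 1/9)
j=1 picked index 2: u0 ∈ [2/99, 6/55)
j=2 picked index 3: u0 ∈ [1/55, 97/495)
j=3 picked index 3: u0 ∈ [-4/55, 52/495)
j=4 picked index 4: u0 ∈ [7/495, 73/495)
j=5 picked index 4: u0 ∈ [-38/495, 28/495)
j=6 picked index 6: u0 ∈ [-2/165, 4/33)
j=7 picked index 7: u0 ∈ [1/33, 59/495)
j=8 picked index 8: u0 ∈ [14/495, 4/55)
j=9 picked index 9: u0 ∈ [-1/55, 7/99)
j=10 picked index 10: u0 ∈ [-2/99, 1/11)
intersection: [1/33, 28/495)

1/33 28/495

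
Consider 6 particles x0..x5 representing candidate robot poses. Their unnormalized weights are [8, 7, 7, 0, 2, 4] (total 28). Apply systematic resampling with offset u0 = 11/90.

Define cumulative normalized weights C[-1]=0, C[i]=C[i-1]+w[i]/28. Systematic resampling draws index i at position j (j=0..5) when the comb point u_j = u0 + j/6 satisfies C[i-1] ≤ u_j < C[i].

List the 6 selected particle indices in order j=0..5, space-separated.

C = [2/7, 15/28, 11/14, 11/14, 6/7, 1]
j=0: u_0=11/90 ∈ [0, 2/7) → index 0
j=1: u_1=13/45 ∈ [2/7, 15/28) → index 1
j=2: u_2=41/90 ∈ [2/7, 15/28) → index 1
j=3: u_3=28/45 ∈ [15/28, 11/14) → index 2
j=4: u_4=71/90 ∈ [11/14, 6/7) → index 4
j=5: u_5=43/45 ∈ [6/7, 1) → index 5

0 1 1 2 4 5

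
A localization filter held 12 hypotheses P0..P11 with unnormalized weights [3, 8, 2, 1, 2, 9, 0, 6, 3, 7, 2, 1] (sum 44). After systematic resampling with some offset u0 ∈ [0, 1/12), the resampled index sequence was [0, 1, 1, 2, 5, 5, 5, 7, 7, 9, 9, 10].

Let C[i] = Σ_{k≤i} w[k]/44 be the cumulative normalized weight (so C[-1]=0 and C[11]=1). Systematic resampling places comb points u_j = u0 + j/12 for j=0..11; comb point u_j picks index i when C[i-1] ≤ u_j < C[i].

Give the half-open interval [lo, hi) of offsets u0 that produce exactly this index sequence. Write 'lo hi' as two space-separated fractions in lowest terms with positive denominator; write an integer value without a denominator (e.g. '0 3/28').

C = [3/44, 1/4, 13/44, 7/22, 4/11, 25/44, 25/44, 31/44, 17/22, 41/44, 43/44, 1]
j=0 picked index 0: u0 ∈ [0, 3/44)
j=1 picked index 1: u0 ∈ [-1/66, 1/6)
j=2 picked index 1: u0 ∈ [-13/132, 1/12)
j=3 picked index 2: u0 ∈ [0, 1/22)
j=4 picked index 5: u0 ∈ [1/33, 31/132)
j=5 picked index 5: u0 ∈ [-7/132, 5/33)
j=6 picked index 5: u0 ∈ [-3/22, 3/44)
j=7 picked index 7: u0 ∈ [-1/66, 4/33)
j=8 picked index 7: u0 ∈ [-13/132, 5/132)
j=9 picked index 9: u0 ∈ [1/44, 2/11)
j=10 picked index 9: u0 ∈ [-2/33, 13/132)
j=11 picked index 10: u0 ∈ [1/66, 2/33)
intersection: [1/33, 5/132)

1/33 5/132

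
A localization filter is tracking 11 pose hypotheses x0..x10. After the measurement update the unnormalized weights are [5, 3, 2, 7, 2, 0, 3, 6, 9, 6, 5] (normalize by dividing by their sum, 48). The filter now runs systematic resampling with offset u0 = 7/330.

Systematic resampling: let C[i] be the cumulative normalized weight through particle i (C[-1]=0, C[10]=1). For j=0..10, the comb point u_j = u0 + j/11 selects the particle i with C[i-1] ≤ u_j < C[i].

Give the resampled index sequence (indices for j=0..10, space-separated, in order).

0 1 2 3 4 7 7 8 8 9 10

C = [5/48, 1/6, 5/24, 17/48, 19/48, 19/48, 11/24, 7/12, 37/48, 43/48, 1]
j=0: u_0=7/330 ∈ [0, 5/48) → index 0
j=1: u_1=37/330 ∈ [5/48, 1/6) → index 1
j=2: u_2=67/330 ∈ [1/6, 5/24) → index 2
j=3: u_3=97/330 ∈ [5/24, 17/48) → index 3
j=4: u_4=127/330 ∈ [17/48, 19/48) → index 4
j=5: u_5=157/330 ∈ [11/24, 7/12) → index 7
j=6: u_6=17/30 ∈ [11/24, 7/12) → index 7
j=7: u_7=217/330 ∈ [7/12, 37/48) → index 8
j=8: u_8=247/330 ∈ [7/12, 37/48) → index 8
j=9: u_9=277/330 ∈ [37/48, 43/48) → index 9
j=10: u_10=307/330 ∈ [43/48, 1) → index 10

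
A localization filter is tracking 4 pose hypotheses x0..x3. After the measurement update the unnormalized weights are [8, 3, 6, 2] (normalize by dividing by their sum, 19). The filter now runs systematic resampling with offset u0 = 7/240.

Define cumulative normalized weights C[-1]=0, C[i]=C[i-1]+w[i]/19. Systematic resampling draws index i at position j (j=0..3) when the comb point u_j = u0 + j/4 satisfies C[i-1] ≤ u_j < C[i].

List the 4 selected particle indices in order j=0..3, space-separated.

C = [8/19, 11/19, 17/19, 1]
j=0: u_0=7/240 ∈ [0, 8/19) → index 0
j=1: u_1=67/240 ∈ [0, 8/19) → index 0
j=2: u_2=127/240 ∈ [8/19, 11/19) → index 1
j=3: u_3=187/240 ∈ [11/19, 17/19) → index 2

0 0 1 2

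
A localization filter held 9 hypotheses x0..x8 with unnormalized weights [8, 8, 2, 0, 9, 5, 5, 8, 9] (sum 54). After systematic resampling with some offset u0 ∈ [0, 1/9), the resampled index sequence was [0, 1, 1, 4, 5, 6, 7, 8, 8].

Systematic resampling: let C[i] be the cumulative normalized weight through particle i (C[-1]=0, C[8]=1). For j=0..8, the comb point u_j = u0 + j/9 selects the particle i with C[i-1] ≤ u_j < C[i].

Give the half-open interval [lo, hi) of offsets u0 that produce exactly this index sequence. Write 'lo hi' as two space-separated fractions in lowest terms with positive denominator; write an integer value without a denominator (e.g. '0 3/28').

C = [4/27, 8/27, 1/3, 1/3, 1/2, 16/27, 37/54, 5/6, 1]
j=0 picked index 0: u0 ∈ [0, 4/27)
j=1 picked index 1: u0 ∈ [1/27, 5/27)
j=2 picked index 1: u0 ∈ [-2/27, 2/27)
j=3 picked index 4: u0 ∈ [0, 1/6)
j=4 picked index 5: u0 ∈ [1/18, 4/27)
j=5 picked index 6: u0 ∈ [1/27, 7/54)
j=6 picked index 7: u0 ∈ [1/54, 1/6)
j=7 picked index 8: u0 ∈ [1/18, 2/9)
j=8 picked index 8: u0 ∈ [-1/18, 1/9)
intersection: [1/18, 2/27)

1/18 2/27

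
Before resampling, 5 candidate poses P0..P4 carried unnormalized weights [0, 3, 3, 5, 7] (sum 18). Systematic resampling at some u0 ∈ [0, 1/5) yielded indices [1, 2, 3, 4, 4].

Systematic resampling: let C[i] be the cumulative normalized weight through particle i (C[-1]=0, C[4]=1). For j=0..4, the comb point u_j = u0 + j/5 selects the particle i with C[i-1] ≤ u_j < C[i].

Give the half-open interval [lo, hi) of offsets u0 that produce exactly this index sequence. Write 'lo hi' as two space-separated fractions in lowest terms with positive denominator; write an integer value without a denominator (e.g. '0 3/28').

1/90 2/15

C = [0, 1/6, 1/3, 11/18, 1]
j=0 picked index 1: u0 ∈ [0, 1/6)
j=1 picked index 2: u0 ∈ [-1/30, 2/15)
j=2 picked index 3: u0 ∈ [-1/15, 19/90)
j=3 picked index 4: u0 ∈ [1/90, 2/5)
j=4 picked index 4: u0 ∈ [-17/90, 1/5)
intersection: [1/90, 2/15)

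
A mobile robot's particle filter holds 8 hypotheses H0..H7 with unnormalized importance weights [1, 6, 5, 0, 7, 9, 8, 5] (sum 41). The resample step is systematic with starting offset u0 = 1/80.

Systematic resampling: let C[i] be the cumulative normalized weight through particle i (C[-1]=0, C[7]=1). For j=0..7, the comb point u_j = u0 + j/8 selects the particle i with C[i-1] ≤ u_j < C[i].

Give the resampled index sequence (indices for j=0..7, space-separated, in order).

C = [1/41, 7/41, 12/41, 12/41, 19/41, 28/41, 36/41, 1]
j=0: u_0=1/80 ∈ [0, 1/41) → index 0
j=1: u_1=11/80 ∈ [1/41, 7/41) → index 1
j=2: u_2=21/80 ∈ [7/41, 12/41) → index 2
j=3: u_3=31/80 ∈ [12/41, 19/41) → index 4
j=4: u_4=41/80 ∈ [19/41, 28/41) → index 5
j=5: u_5=51/80 ∈ [19/41, 28/41) → index 5
j=6: u_6=61/80 ∈ [28/41, 36/41) → index 6
j=7: u_7=71/80 ∈ [36/41, 1) → index 7

0 1 2 4 5 5 6 7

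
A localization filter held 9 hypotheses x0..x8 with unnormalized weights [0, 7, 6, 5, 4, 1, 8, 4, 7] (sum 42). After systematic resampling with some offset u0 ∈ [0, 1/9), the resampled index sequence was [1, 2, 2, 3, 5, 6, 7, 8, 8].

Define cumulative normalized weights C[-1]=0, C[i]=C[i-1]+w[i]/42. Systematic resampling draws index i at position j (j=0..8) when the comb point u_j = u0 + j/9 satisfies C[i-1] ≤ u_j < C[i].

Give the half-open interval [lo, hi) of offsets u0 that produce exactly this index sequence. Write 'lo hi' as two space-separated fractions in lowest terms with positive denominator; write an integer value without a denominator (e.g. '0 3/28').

5/63 11/126

C = [0, 1/6, 13/42, 3/7, 11/21, 23/42, 31/42, 5/6, 1]
j=0 picked index 1: u0 ∈ [0, 1/6)
j=1 picked index 2: u0 ∈ [1/18, 25/126)
j=2 picked index 2: u0 ∈ [-1/18, 11/126)
j=3 picked index 3: u0 ∈ [-1/42, 2/21)
j=4 picked index 5: u0 ∈ [5/63, 13/126)
j=5 picked index 6: u0 ∈ [-1/126, 23/126)
j=6 picked index 7: u0 ∈ [1/14, 1/6)
j=7 picked index 8: u0 ∈ [1/18, 2/9)
j=8 picked index 8: u0 ∈ [-1/18, 1/9)
intersection: [5/63, 11/126)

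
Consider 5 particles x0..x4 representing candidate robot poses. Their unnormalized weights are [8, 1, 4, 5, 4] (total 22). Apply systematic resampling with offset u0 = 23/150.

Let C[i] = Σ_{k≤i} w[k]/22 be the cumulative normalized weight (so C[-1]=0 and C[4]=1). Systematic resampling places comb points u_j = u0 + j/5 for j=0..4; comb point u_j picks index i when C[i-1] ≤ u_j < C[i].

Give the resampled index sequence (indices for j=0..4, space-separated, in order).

C = [4/11, 9/22, 13/22, 9/11, 1]
j=0: u_0=23/150 ∈ [0, 4/11) → index 0
j=1: u_1=53/150 ∈ [0, 4/11) → index 0
j=2: u_2=83/150 ∈ [9/22, 13/22) → index 2
j=3: u_3=113/150 ∈ [13/22, 9/11) → index 3
j=4: u_4=143/150 ∈ [9/11, 1) → index 4

0 0 2 3 4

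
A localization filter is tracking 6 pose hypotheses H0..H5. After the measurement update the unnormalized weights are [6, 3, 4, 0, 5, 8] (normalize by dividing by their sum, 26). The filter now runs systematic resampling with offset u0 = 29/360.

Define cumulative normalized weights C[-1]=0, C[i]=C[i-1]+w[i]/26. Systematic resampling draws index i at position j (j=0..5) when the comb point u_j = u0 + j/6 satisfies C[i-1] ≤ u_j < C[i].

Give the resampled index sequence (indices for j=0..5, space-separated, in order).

C = [3/13, 9/26, 1/2, 1/2, 9/13, 1]
j=0: u_0=29/360 ∈ [0, 3/13) → index 0
j=1: u_1=89/360 ∈ [3/13, 9/26) → index 1
j=2: u_2=149/360 ∈ [9/26, 1/2) → index 2
j=3: u_3=209/360 ∈ [1/2, 9/13) → index 4
j=4: u_4=269/360 ∈ [9/13, 1) → index 5
j=5: u_5=329/360 ∈ [9/13, 1) → index 5

0 1 2 4 5 5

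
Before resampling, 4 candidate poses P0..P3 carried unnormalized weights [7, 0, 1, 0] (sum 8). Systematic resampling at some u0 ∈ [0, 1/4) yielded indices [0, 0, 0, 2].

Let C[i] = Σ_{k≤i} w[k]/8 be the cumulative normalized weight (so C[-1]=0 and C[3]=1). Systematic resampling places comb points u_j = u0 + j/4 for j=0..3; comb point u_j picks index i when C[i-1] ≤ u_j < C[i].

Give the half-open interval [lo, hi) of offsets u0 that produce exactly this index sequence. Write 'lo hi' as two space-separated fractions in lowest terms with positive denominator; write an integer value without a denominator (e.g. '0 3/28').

1/8 1/4

C = [7/8, 7/8, 1, 1]
j=0 picked index 0: u0 ∈ [0, 7/8)
j=1 picked index 0: u0 ∈ [-1/4, 5/8)
j=2 picked index 0: u0 ∈ [-1/2, 3/8)
j=3 picked index 2: u0 ∈ [1/8, 1/4)
intersection: [1/8, 1/4)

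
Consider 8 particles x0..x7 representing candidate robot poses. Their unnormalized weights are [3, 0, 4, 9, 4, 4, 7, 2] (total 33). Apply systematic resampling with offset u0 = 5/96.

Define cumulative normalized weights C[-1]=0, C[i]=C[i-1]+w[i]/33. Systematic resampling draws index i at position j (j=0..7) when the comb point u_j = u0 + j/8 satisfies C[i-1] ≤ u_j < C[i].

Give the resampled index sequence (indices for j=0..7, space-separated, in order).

C = [1/11, 1/11, 7/33, 16/33, 20/33, 8/11, 31/33, 1]
j=0: u_0=5/96 ∈ [0, 1/11) → index 0
j=1: u_1=17/96 ∈ [1/11, 7/33) → index 2
j=2: u_2=29/96 ∈ [7/33, 16/33) → index 3
j=3: u_3=41/96 ∈ [7/33, 16/33) → index 3
j=4: u_4=53/96 ∈ [16/33, 20/33) → index 4
j=5: u_5=65/96 ∈ [20/33, 8/11) → index 5
j=6: u_6=77/96 ∈ [8/11, 31/33) → index 6
j=7: u_7=89/96 ∈ [8/11, 31/33) → index 6

0 2 3 3 4 5 6 6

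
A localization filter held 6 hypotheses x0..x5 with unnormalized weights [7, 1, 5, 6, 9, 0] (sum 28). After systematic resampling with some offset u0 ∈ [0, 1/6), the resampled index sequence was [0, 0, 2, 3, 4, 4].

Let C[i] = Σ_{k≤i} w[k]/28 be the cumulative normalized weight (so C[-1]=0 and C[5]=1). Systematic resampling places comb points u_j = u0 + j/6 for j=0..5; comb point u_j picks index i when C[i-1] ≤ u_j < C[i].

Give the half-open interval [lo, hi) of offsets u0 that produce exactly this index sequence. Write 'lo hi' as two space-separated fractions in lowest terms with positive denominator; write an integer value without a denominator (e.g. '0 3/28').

1/84 1/12

C = [1/4, 2/7, 13/28, 19/28, 1, 1]
j=0 picked index 0: u0 ∈ [0, 1/4)
j=1 picked index 0: u0 ∈ [-1/6, 1/12)
j=2 picked index 2: u0 ∈ [-1/21, 11/84)
j=3 picked index 3: u0 ∈ [-1/28, 5/28)
j=4 picked index 4: u0 ∈ [1/84, 1/3)
j=5 picked index 4: u0 ∈ [-13/84, 1/6)
intersection: [1/84, 1/12)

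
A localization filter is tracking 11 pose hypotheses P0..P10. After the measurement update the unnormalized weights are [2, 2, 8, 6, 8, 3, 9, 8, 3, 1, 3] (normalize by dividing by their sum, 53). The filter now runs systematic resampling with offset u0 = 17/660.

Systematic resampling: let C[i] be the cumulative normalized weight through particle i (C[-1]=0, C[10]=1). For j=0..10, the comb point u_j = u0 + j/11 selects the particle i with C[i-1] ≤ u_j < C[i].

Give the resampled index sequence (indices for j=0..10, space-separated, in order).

0 2 2 3 4 4 6 6 7 7 9

C = [2/53, 4/53, 12/53, 18/53, 26/53, 29/53, 38/53, 46/53, 49/53, 50/53, 1]
j=0: u_0=17/660 ∈ [0, 2/53) → index 0
j=1: u_1=7/60 ∈ [4/53, 12/53) → index 2
j=2: u_2=137/660 ∈ [4/53, 12/53) → index 2
j=3: u_3=197/660 ∈ [12/53, 18/53) → index 3
j=4: u_4=257/660 ∈ [18/53, 26/53) → index 4
j=5: u_5=317/660 ∈ [18/53, 26/53) → index 4
j=6: u_6=377/660 ∈ [29/53, 38/53) → index 6
j=7: u_7=437/660 ∈ [29/53, 38/53) → index 6
j=8: u_8=497/660 ∈ [38/53, 46/53) → index 7
j=9: u_9=557/660 ∈ [38/53, 46/53) → index 7
j=10: u_10=617/660 ∈ [49/53, 50/53) → index 9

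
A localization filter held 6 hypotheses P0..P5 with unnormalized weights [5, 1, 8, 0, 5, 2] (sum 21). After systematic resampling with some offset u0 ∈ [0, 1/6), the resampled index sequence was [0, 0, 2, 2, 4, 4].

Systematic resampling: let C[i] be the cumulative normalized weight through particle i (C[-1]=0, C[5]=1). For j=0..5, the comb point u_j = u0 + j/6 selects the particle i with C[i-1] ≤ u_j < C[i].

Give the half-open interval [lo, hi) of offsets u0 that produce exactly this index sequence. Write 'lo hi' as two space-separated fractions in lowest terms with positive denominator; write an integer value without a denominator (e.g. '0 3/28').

C = [5/21, 2/7, 2/3, 2/3, 19/21, 1]
j=0 picked index 0: u0 ∈ [0, 5/21)
j=1 picked index 0: u0 ∈ [-1/6, 1/14)
j=2 picked index 2: u0 ∈ [-1/21, 1/3)
j=3 picked index 2: u0 ∈ [-3/14, 1/6)
j=4 picked index 4: u0 ∈ [0, 5/21)
j=5 picked index 4: u0 ∈ [-1/6, 1/14)
intersection: [0, 1/14)

0 1/14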